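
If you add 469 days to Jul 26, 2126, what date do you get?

+365 (one year) → Jul 26, 2127 (104 left).
Jul has 31 days: +6 → Aug 1, 2127 (98 left).
Aug has 31 days: +31 → Sep 1, 2127 (67 left).
Sep has 30 days: +30 → Oct 1, 2127 (37 left).
Oct has 31 days: +31 → Nov 1, 2127 (6 left).
+6 → Nov 7, 2127.

November 7, 2127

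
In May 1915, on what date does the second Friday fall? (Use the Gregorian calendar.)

May 1, 1915 is a Saturday.
The first Friday is therefore May 7 (6 days later).
The second Friday is 7 + 1×7 = May 14.

May 14, 1915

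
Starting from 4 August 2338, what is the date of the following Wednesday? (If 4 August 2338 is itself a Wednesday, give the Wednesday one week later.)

August 10, 2338

Aug 4, 2338 is a Thursday.
From Thursday to the next Wednesday is 6 days.
Aug 4, 2338 + 6 = Aug 10, 2338.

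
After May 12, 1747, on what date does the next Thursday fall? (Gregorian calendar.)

May 18, 1747

May 12, 1747 is a Friday.
From Friday to the next Thursday is 6 days.
May 12, 1747 + 6 = May 18, 1747.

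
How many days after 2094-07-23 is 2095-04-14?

Jul 23, 2094 → Aug 23, 2094: 31 days (July has 31).
Aug 23, 2094 → Sep 23, 2094: 31 days (August has 31).
Sep 23, 2094 → Oct 23, 2094: 30 days (September has 30).
Oct 23, 2094 → Nov 23, 2094: 31 days (October has 31).
Nov 23, 2094 → Dec 23, 2094: 30 days (November has 30).
Dec 23, 2094 → Jan 23, 2095: 31 days (December has 31).
Jan 23, 2095 → Feb 23, 2095: 31 days (January has 31).
Feb 23, 2095 → Mar 23, 2095: 28 days (February has 28).
Mar 23, 2095 → Apr 14, 2095: 22 days.
Total: 265 days.

265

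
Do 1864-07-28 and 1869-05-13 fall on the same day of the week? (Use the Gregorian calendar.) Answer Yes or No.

Yes

From Jul 28, 1864 to May 13, 1869 is 1750 days.
1750 mod 7 = 0, so they are the same weekday.
(Jul 28, 1864 is a Thursday; May 13, 1869 is a Thursday.)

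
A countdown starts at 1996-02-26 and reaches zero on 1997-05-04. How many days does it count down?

433

Feb 26, 1996 → Feb 26, 1997: 366 days (Feb 29, 1996 is in that span).
Feb 26, 1997 → Mar 26, 1997: 28 days (February has 28).
Mar 26, 1997 → Apr 26, 1997: 31 days (March has 31).
Apr 26, 1997 → May 4, 1997: 8 days.
Total: 433 days.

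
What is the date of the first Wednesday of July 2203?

July 6, 2203

July 1, 2203 is a Friday.
The first Wednesday is therefore July 6 (5 days later).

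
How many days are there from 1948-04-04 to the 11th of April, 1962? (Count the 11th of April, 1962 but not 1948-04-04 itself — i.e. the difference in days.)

Apr 4, 1948 → Apr 4, 1949: 365 days.
Apr 4, 1949 → Apr 4, 1950: 365 days.
Apr 4, 1950 → Apr 4, 1951: 365 days.
Apr 4, 1951 → Apr 4, 1952: 366 days (Feb 29, 1952 is in that span).
Apr 4, 1952 → Apr 4, 1953: 365 days.
Apr 4, 1953 → Apr 4, 1954: 365 days.
Apr 4, 1954 → Apr 4, 1955: 365 days.
Apr 4, 1955 → Apr 4, 1956: 366 days (Feb 29, 1956 is in that span).
Apr 4, 1956 → Apr 4, 1957: 365 days.
Apr 4, 1957 → Apr 4, 1958: 365 days.
Apr 4, 1958 → Apr 4, 1959: 365 days.
Apr 4, 1959 → Apr 4, 1960: 366 days (Feb 29, 1960 is in that span).
Apr 4, 1960 → Apr 4, 1961: 365 days.
Apr 4, 1961 → May 4, 1961: 30 days (April has 30).
May 4, 1961 → Jun 4, 1961: 31 days (May has 31).
Jun 4, 1961 → Jul 4, 1961: 30 days (June has 30).
Jul 4, 1961 → Aug 4, 1961: 31 days (July has 31).
Aug 4, 1961 → Sep 4, 1961: 31 days (August has 31).
Sep 4, 1961 → Oct 4, 1961: 30 days (September has 30).
Oct 4, 1961 → Nov 4, 1961: 31 days (October has 31).
Nov 4, 1961 → Dec 4, 1961: 30 days (November has 30).
Dec 4, 1961 → Jan 4, 1962: 31 days (December has 31).
Jan 4, 1962 → Feb 4, 1962: 31 days (January has 31).
Feb 4, 1962 → Mar 4, 1962: 28 days (February has 28).
Mar 4, 1962 → Apr 4, 1962: 31 days (March has 31).
Apr 4, 1962 → Apr 11, 1962: 7 days.
Total: 5120 days.

5120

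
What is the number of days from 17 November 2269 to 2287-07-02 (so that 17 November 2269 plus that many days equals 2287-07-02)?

Nov 17, 2269 → Nov 17, 2270: 365 days.
Nov 17, 2270 → Nov 17, 2271: 365 days.
Nov 17, 2271 → Nov 17, 2272: 366 days (Feb 29, 2272 is in that span).
Nov 17, 2272 → Nov 17, 2273: 365 days.
Nov 17, 2273 → Nov 17, 2274: 365 days.
Nov 17, 2274 → Nov 17, 2275: 365 days.
Nov 17, 2275 → Nov 17, 2276: 366 days (Feb 29, 2276 is in that span).
Nov 17, 2276 → Nov 17, 2277: 365 days.
Nov 17, 2277 → Nov 17, 2278: 365 days.
Nov 17, 2278 → Nov 17, 2279: 365 days.
Nov 17, 2279 → Nov 17, 2280: 366 days (Feb 29, 2280 is in that span).
Nov 17, 2280 → Nov 17, 2281: 365 days.
Nov 17, 2281 → Nov 17, 2282: 365 days.
Nov 17, 2282 → Nov 17, 2283: 365 days.
Nov 17, 2283 → Nov 17, 2284: 366 days (Feb 29, 2284 is in that span).
Nov 17, 2284 → Nov 17, 2285: 365 days.
Nov 17, 2285 → Nov 17, 2286: 365 days.
Nov 17, 2286 → Dec 17, 2286: 30 days (November has 30).
Dec 17, 2286 → Jan 17, 2287: 31 days (December has 31).
Jan 17, 2287 → Feb 17, 2287: 31 days (January has 31).
Feb 17, 2287 → Mar 17, 2287: 28 days (February has 28).
Mar 17, 2287 → Apr 17, 2287: 31 days (March has 31).
Apr 17, 2287 → May 17, 2287: 30 days (April has 30).
May 17, 2287 → Jun 17, 2287: 31 days (May has 31).
Jun 17, 2287 → Jul 2, 2287: 15 days.
Total: 6436 days.

6436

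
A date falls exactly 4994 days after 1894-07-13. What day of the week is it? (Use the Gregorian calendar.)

Jul 13, 1894 is a Friday.
4994 mod 7 = 3, so 4994 days after a Friday is Friday + 3 = Monday.

Monday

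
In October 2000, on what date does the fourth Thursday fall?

October 1, 2000 is a Sunday.
The first Thursday is therefore October 5 (4 days later).
The fourth Thursday is 5 + 3×7 = October 26.

October 26, 2000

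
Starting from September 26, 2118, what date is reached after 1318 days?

+365 (one year) → Sep 26, 2119 (953 left).
+366 (one year; includes Feb 29, 2120) → Sep 26, 2120 (587 left).
+365 (one year) → Sep 26, 2121 (222 left).
Sep has 30 days: +5 → Oct 1, 2121 (217 left).
Oct has 31 days: +31 → Nov 1, 2121 (186 left).
Nov has 30 days: +30 → Dec 1, 2121 (156 left).
Dec has 31 days: +31 → Jan 1, 2122 (125 left).
Jan has 31 days: +31 → Feb 1, 2122 (94 left).
Feb has 28 days: +28 → Mar 1, 2122 (66 left).
Mar has 31 days: +31 → Apr 1, 2122 (35 left).
Apr has 30 days: +30 → May 1, 2122 (5 left).
+5 → May 6, 2122.

May 6, 2122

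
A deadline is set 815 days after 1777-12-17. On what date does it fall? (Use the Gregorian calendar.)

+365 (one year) → Dec 17, 1778 (450 left).
+365 (one year) → Dec 17, 1779 (85 left).
Dec has 31 days: +15 → Jan 1, 1780 (70 left).
Jan has 31 days: +31 → Feb 1, 1780 (39 left).
Feb has 29 days: +29 → Mar 1, 1780 (10 left).
+10 → Mar 11, 1780.

March 11, 1780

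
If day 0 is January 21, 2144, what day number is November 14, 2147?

1393

Jan 21, 2144 → Jan 21, 2145: 366 days (Feb 29, 2144 is in that span).
Jan 21, 2145 → Jan 21, 2146: 365 days.
Jan 21, 2146 → Jan 21, 2147: 365 days.
Jan 21, 2147 → Feb 21, 2147: 31 days (January has 31).
Feb 21, 2147 → Mar 21, 2147: 28 days (February has 28).
Mar 21, 2147 → Apr 21, 2147: 31 days (March has 31).
Apr 21, 2147 → May 21, 2147: 30 days (April has 30).
May 21, 2147 → Jun 21, 2147: 31 days (May has 31).
Jun 21, 2147 → Jul 21, 2147: 30 days (June has 30).
Jul 21, 2147 → Aug 21, 2147: 31 days (July has 31).
Aug 21, 2147 → Sep 21, 2147: 31 days (August has 31).
Sep 21, 2147 → Oct 21, 2147: 30 days (September has 30).
Oct 21, 2147 → Nov 14, 2147: 24 days.
Total: 1393 days.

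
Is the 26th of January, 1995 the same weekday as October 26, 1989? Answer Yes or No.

Yes

From Oct 26, 1989 to Jan 26, 1995 is 1918 days.
1918 mod 7 = 0, so they are the same weekday.
(Oct 26, 1989 is a Thursday; Jan 26, 1995 is a Thursday.)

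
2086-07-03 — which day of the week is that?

Doomsday rule: the anchor day for the 2000s is Tuesday. For year 86: 86÷12 = 7 r 2, and 2÷4 = 0, so 7+2+0 = 9.
Tuesday + 9 ≡ Thursday — that's 2086's doomsday.
In July the doomsday date is Jul 11.
Jul 3 is 8 days before Jul 11; 8 mod 7 = 1, so Thursday − 1 = Wednesday.

Wednesday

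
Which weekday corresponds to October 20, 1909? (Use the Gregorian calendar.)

Wednesday

January 1, 1909 is a Friday.
Jan 1, 1909 → Feb 1, 1909: 31 days (January has 31).
Feb 1, 1909 → Mar 1, 1909: 28 days (February has 28).
Mar 1, 1909 → Apr 1, 1909: 31 days (March has 31).
Apr 1, 1909 → May 1, 1909: 30 days (April has 30).
May 1, 1909 → Jun 1, 1909: 31 days (May has 31).
Jun 1, 1909 → Jul 1, 1909: 30 days (June has 30).
Jul 1, 1909 → Aug 1, 1909: 31 days (July has 31).
Aug 1, 1909 → Sep 1, 1909: 31 days (August has 31).
Sep 1, 1909 → Oct 1, 1909: 30 days (September has 30).
Oct 1, 1909 → Oct 20, 1909: 19 days.
Total: 292 days.
292 mod 7 = 5, so Friday + 5 = Wednesday.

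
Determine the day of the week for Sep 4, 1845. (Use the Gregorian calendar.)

Thursday

Doomsday rule: the anchor day for the 1800s is Friday. For year 45: 45÷12 = 3 r 9, and 9÷4 = 2, so 3+9+2 = 14.
Friday + 14 ≡ Friday — that's 1845's doomsday.
In September the doomsday date is Sep 5.
Sep 4 is 1 day before Sep 5; 1 mod 7 = 1, so Friday − 1 = Thursday.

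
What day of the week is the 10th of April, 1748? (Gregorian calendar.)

Doomsday rule: the anchor day for the 1700s is Sunday. For year 48: 48÷12 = 4 r 0, and 0÷4 = 0, so 4+0+0 = 4.
Sunday + 4 ≡ Thursday — that's 1748's doomsday.
In April the doomsday date is Apr 4.
Apr 10 is 6 days after Apr 4; 6 mod 7 = 6, so Thursday + 6 = Wednesday.

Wednesday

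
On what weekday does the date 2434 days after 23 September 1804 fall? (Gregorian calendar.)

Sep 23, 1804 is a Sunday.
2434 mod 7 = 5, so 2434 days after a Sunday is Sunday + 5 = Friday.

Friday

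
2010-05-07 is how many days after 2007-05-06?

1097

May 6, 2007 → May 6, 2008: 366 days (Feb 29, 2008 is in that span).
May 6, 2008 → May 6, 2009: 365 days.
May 6, 2009 → Jun 6, 2009: 31 days (May has 31).
Jun 6, 2009 → Jul 6, 2009: 30 days (June has 30).
Jul 6, 2009 → Aug 6, 2009: 31 days (July has 31).
Aug 6, 2009 → Sep 6, 2009: 31 days (August has 31).
Sep 6, 2009 → Oct 6, 2009: 30 days (September has 30).
Oct 6, 2009 → Nov 6, 2009: 31 days (October has 31).
Nov 6, 2009 → Dec 6, 2009: 30 days (November has 30).
Dec 6, 2009 → Jan 6, 2010: 31 days (December has 31).
Jan 6, 2010 → Feb 6, 2010: 31 days (January has 31).
Feb 6, 2010 → Mar 6, 2010: 28 days (February has 28).
Mar 6, 2010 → Apr 6, 2010: 31 days (March has 31).
Apr 6, 2010 → May 6, 2010: 30 days (April has 30).
May 6, 2010 → May 7, 2010: 1 days.
Total: 1097 days.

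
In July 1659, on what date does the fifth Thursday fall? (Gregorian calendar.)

July 31, 1659

July 1, 1659 is a Tuesday.
The first Thursday is therefore July 3 (2 days later).
The fifth Thursday is 3 + 4×7 = July 31.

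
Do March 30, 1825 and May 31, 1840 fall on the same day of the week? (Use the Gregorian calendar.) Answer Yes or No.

From Mar 30, 1825 to May 31, 1840 is 5541 days.
5541 mod 7 = 4, so they are different weekdays.
(Mar 30, 1825 is a Wednesday; May 31, 1840 is a Sunday.)

No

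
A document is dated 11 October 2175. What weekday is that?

Doomsday rule: the anchor day for the 2100s is Sunday. For year 75: 75÷12 = 6 r 3, and 3÷4 = 0, so 6+3+0 = 9.
Sunday + 9 ≡ Tuesday — that's 2175's doomsday.
In October the doomsday date is Oct 10.
Oct 11 is 1 day after Oct 10; 1 mod 7 = 1, so Tuesday + 1 = Wednesday.

Wednesday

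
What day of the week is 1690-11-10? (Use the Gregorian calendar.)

Doomsday rule: the anchor day for the 1600s is Tuesday. For year 90: 90÷12 = 7 r 6, and 6÷4 = 1, so 7+6+1 = 14.
Tuesday + 14 ≡ Tuesday — that's 1690's doomsday.
In November the doomsday date is Nov 7.
Nov 10 is 3 days after Nov 7; 3 mod 7 = 3, so Tuesday + 3 = Friday.

Friday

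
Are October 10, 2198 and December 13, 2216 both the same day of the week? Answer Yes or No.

No

From Oct 10, 2198 to Dec 13, 2216 is 6638 days.
6638 mod 7 = 2, so they are different weekdays.
(Oct 10, 2198 is a Wednesday; Dec 13, 2216 is a Friday.)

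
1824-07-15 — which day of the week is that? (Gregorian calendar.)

January 1, 1824 is a Thursday.
Jan 1, 1824 → Feb 1, 1824: 31 days (January has 31).
Feb 1, 1824 → Mar 1, 1824: 29 days (February has 29).
Mar 1, 1824 → Apr 1, 1824: 31 days (March has 31).
Apr 1, 1824 → May 1, 1824: 30 days (April has 30).
May 1, 1824 → Jun 1, 1824: 31 days (May has 31).
Jun 1, 1824 → Jul 1, 1824: 30 days (June has 30).
Jul 1, 1824 → Jul 15, 1824: 14 days.
Total: 196 days.
196 mod 7 = 0, so Thursday + 0 = Thursday.

Thursday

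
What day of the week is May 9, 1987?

January 1, 1987 is a Thursday.
Jan 1, 1987 → Feb 1, 1987: 31 days (January has 31).
Feb 1, 1987 → Mar 1, 1987: 28 days (February has 28).
Mar 1, 1987 → Apr 1, 1987: 31 days (March has 31).
Apr 1, 1987 → May 1, 1987: 30 days (April has 30).
May 1, 1987 → May 9, 1987: 8 days.
Total: 128 days.
128 mod 7 = 2, so Thursday + 2 = Saturday.

Saturday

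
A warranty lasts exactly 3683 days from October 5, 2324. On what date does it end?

+365 (one year) → Oct 5, 2325 (3318 left).
+365 (one year) → Oct 5, 2326 (2953 left).
+365 (one year) → Oct 5, 2327 (2588 left).
+366 (one year; includes Feb 29, 2328) → Oct 5, 2328 (2222 left).
+365 (one year) → Oct 5, 2329 (1857 left).
+365 (one year) → Oct 5, 2330 (1492 left).
+365 (one year) → Oct 5, 2331 (1127 left).
+366 (one year; includes Feb 29, 2332) → Oct 5, 2332 (761 left).
+365 (one year) → Oct 5, 2333 (396 left).
Oct has 31 days: +27 → Nov 1, 2333 (369 left).
Nov has 30 days: +30 → Dec 1, 2333 (339 left).
Dec has 31 days: +31 → Jan 1, 2334 (308 left).
Jan has 31 days: +31 → Feb 1, 2334 (277 left).
Feb has 28 days: +28 → Mar 1, 2334 (249 left).
Mar has 31 days: +31 → Apr 1, 2334 (218 left).
Apr has 30 days: +30 → May 1, 2334 (188 left).
May has 31 days: +31 → Jun 1, 2334 (157 left).
Jun has 30 days: +30 → Jul 1, 2334 (127 left).
Jul has 31 days: +31 → Aug 1, 2334 (96 left).
Aug has 31 days: +31 → Sep 1, 2334 (65 left).
Sep has 30 days: +30 → Oct 1, 2334 (35 left).
Oct has 31 days: +31 → Nov 1, 2334 (4 left).
+4 → Nov 5, 2334.

November 5, 2334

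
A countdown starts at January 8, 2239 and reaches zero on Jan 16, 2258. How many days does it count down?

Jan 8, 2239 → Jan 8, 2240: 365 days.
Jan 8, 2240 → Jan 8, 2241: 366 days (Feb 29, 2240 is in that span).
Jan 8, 2241 → Jan 8, 2242: 365 days.
Jan 8, 2242 → Jan 8, 2243: 365 days.
Jan 8, 2243 → Jan 8, 2244: 365 days.
Jan 8, 2244 → Jan 8, 2245: 366 days (Feb 29, 2244 is in that span).
Jan 8, 2245 → Jan 8, 2246: 365 days.
Jan 8, 2246 → Jan 8, 2247: 365 days.
Jan 8, 2247 → Jan 8, 2248: 365 days.
Jan 8, 2248 → Jan 8, 2249: 366 days (Feb 29, 2248 is in that span).
Jan 8, 2249 → Jan 8, 2250: 365 days.
Jan 8, 2250 → Jan 8, 2251: 365 days.
Jan 8, 2251 → Jan 8, 2252: 365 days.
Jan 8, 2252 → Jan 8, 2253: 366 days (Feb 29, 2252 is in that span).
Jan 8, 2253 → Jan 8, 2254: 365 days.
Jan 8, 2254 → Jan 8, 2255: 365 days.
Jan 8, 2255 → Jan 8, 2256: 365 days.
Jan 8, 2256 → Jan 8, 2257: 366 days (Feb 29, 2256 is in that span).
Jan 8, 2257 → Feb 8, 2257: 31 days (January has 31).
Feb 8, 2257 → Mar 8, 2257: 28 days (February has 28).
Mar 8, 2257 → Apr 8, 2257: 31 days (March has 31).
Apr 8, 2257 → May 8, 2257: 30 days (April has 30).
May 8, 2257 → Jun 8, 2257: 31 days (May has 31).
Jun 8, 2257 → Jul 8, 2257: 30 days (June has 30).
Jul 8, 2257 → Aug 8, 2257: 31 days (July has 31).
Aug 8, 2257 → Sep 8, 2257: 31 days (August has 31).
Sep 8, 2257 → Oct 8, 2257: 30 days (September has 30).
Oct 8, 2257 → Nov 8, 2257: 31 days (October has 31).
Nov 8, 2257 → Dec 8, 2257: 30 days (November has 30).
Dec 8, 2257 → Jan 8, 2258: 31 days (December has 31).
Jan 8, 2258 → Jan 16, 2258: 8 days.
Total: 6948 days.

6948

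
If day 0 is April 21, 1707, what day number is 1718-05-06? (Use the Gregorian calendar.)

Apr 21, 1707 → Apr 21, 1708: 366 days (Feb 29, 1708 is in that span).
Apr 21, 1708 → Apr 21, 1709: 365 days.
Apr 21, 1709 → Apr 21, 1710: 365 days.
Apr 21, 1710 → Apr 21, 1711: 365 days.
Apr 21, 1711 → Apr 21, 1712: 366 days (Feb 29, 1712 is in that span).
Apr 21, 1712 → Apr 21, 1713: 365 days.
Apr 21, 1713 → Apr 21, 1714: 365 days.
Apr 21, 1714 → Apr 21, 1715: 365 days.
Apr 21, 1715 → Apr 21, 1716: 366 days (Feb 29, 1716 is in that span).
Apr 21, 1716 → Apr 21, 1717: 365 days.
Apr 21, 1717 → May 21, 1717: 30 days (April has 30).
May 21, 1717 → Jun 21, 1717: 31 days (May has 31).
Jun 21, 1717 → Jul 21, 1717: 30 days (June has 30).
Jul 21, 1717 → Aug 21, 1717: 31 days (July has 31).
Aug 21, 1717 → Sep 21, 1717: 31 days (August has 31).
Sep 21, 1717 → Oct 21, 1717: 30 days (September has 30).
Oct 21, 1717 → Nov 21, 1717: 31 days (October has 31).
Nov 21, 1717 → Dec 21, 1717: 30 days (November has 30).
Dec 21, 1717 → Jan 21, 1718: 31 days (December has 31).
Jan 21, 1718 → Feb 21, 1718: 31 days (January has 31).
Feb 21, 1718 → Mar 21, 1718: 28 days (February has 28).
Mar 21, 1718 → Apr 21, 1718: 31 days (March has 31).
Apr 21, 1718 → May 6, 1718: 15 days.
Total: 4033 days.

4033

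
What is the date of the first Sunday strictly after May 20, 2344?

May 20, 2344 is a Saturday.
From Saturday to the next Sunday is 1 day.
May 20, 2344 + 1 = May 21, 2344.

May 21, 2344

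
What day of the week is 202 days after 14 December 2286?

Monday

First find the weekday of Dec 14, 2286. Doomsday rule: the anchor day for the 2200s is Friday. For year 86: 86÷12 = 7 r 2, and 2÷4 = 0, so 7+2+0 = 9.
Friday + 9 ≡ Sunday — that's 2286's doomsday.
In December the doomsday date is Dec 12.
Dec 14 is 2 days after Dec 12; 2 mod 7 = 2, so Sunday + 2 = Tuesday.
202 mod 7 = 6, so 202 days after a Tuesday is Tuesday + 6 = Monday.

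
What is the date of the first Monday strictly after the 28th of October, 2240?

Oct 28, 2240 is a Wednesday.
From Wednesday to the next Monday is 5 days.
Oct 28, 2240 + 5 = Nov 2, 2240.

November 2, 2240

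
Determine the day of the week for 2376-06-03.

Doomsday rule: the anchor day for the 2300s is Wednesday. For year 76: 76÷12 = 6 r 4, and 4÷4 = 1, so 6+4+1 = 11.
Wednesday + 11 ≡ Sunday — that's 2376's doomsday.
In June the doomsday date is Jun 6.
Jun 3 is 3 days before Jun 6; 3 mod 7 = 3, so Sunday − 3 = Thursday.

Thursday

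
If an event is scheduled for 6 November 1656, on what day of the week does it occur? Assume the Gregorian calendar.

Monday

Doomsday rule: the anchor day for the 1600s is Tuesday. For year 56: 56÷12 = 4 r 8, and 8÷4 = 2, so 4+8+2 = 14.
Tuesday + 14 ≡ Tuesday — that's 1656's doomsday.
In November the doomsday date is Nov 7.
Nov 6 is 1 day before Nov 7; 1 mod 7 = 1, so Tuesday − 1 = Monday.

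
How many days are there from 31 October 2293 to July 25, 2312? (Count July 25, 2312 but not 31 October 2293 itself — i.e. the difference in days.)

Oct 31, 2293 → Oct 31, 2294: 365 days.
Oct 31, 2294 → Oct 31, 2295: 365 days.
Oct 31, 2295 → Oct 31, 2296: 366 days (Feb 29, 2296 is in that span).
Oct 31, 2296 → Oct 31, 2297: 365 days.
Oct 31, 2297 → Oct 31, 2298: 365 days.
Oct 31, 2298 → Oct 31, 2299: 365 days.
Oct 31, 2299 → Oct 31, 2300: 365 days.
Oct 31, 2300 → Oct 31, 2301: 365 days.
Oct 31, 2301 → Oct 31, 2302: 365 days.
Oct 31, 2302 → Oct 31, 2303: 365 days.
Oct 31, 2303 → Oct 31, 2304: 366 days (Feb 29, 2304 is in that span).
Oct 31, 2304 → Oct 31, 2305: 365 days.
Oct 31, 2305 → Oct 31, 2306: 365 days.
Oct 31, 2306 → Oct 31, 2307: 365 days.
Oct 31, 2307 → Oct 31, 2308: 366 days (Feb 29, 2308 is in that span).
Oct 31, 2308 → Oct 31, 2309: 365 days.
Oct 31, 2309 → Oct 31, 2310: 365 days.
Oct 31, 2310 → Oct 31, 2311: 365 days.
Oct 31, 2311 → Nov 30, 2311: 30 days (October has 31).
Nov 30, 2311 → Dec 30, 2311: 30 days (November has 30).
Dec 30, 2311 → Jan 30, 2312: 31 days (December has 31).
Jan 30, 2312 → Feb 29, 2312: 30 days (January has 31).
Feb 29, 2312 → Mar 29, 2312: 29 days (February has 29).
Mar 29, 2312 → Apr 29, 2312: 31 days (March has 31).
Apr 29, 2312 → May 29, 2312: 30 days (April has 30).
May 29, 2312 → Jun 29, 2312: 31 days (May has 31).
Jun 29, 2312 → Jul 25, 2312: 26 days.
Total: 6841 days.

6841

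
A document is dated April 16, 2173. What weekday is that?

Doomsday rule: the anchor day for the 2100s is Sunday. For year 73: 73÷12 = 6 r 1, and 1÷4 = 0, so 6+1+0 = 7.
Sunday + 7 ≡ Sunday — that's 2173's doomsday.
In April the doomsday date is Apr 4.
Apr 16 is 12 days after Apr 4; 12 mod 7 = 5, so Sunday + 5 = Friday.

Friday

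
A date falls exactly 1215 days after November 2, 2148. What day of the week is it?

Nov 2, 2148 is a Saturday.
1215 mod 7 = 4, so 1215 days after a Saturday is Saturday + 4 = Wednesday.

Wednesday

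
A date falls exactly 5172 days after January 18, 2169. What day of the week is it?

Tuesday

Jan 18, 2169 is a Wednesday.
5172 mod 7 = 6, so 5172 days after a Wednesday is Wednesday + 6 = Tuesday.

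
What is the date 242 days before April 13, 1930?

August 14, 1929

−13 → Mar 31, 1930 (end of Mar, 31 days; 229 left).
−31 → Feb 28, 1930 (end of Feb, 28 days; 198 left).
−28 → Jan 31, 1930 (end of Jan, 31 days; 170 left).
−31 → Dec 31, 1929 (end of Dec, 31 days; 139 left).
−31 → Nov 30, 1929 (end of Nov, 30 days; 108 left).
−30 → Oct 31, 1929 (end of Oct, 31 days; 78 left).
−31 → Sep 30, 1929 (end of Sep, 30 days; 47 left).
−30 → Aug 31, 1929 (end of Aug, 31 days; 17 left).
−17 → Aug 14, 1929.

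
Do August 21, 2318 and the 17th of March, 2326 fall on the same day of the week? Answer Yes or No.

Yes

From Aug 21, 2318 to Mar 17, 2326 is 2765 days.
2765 mod 7 = 0, so they are the same weekday.
(Aug 21, 2318 is a Wednesday; Mar 17, 2326 is a Wednesday.)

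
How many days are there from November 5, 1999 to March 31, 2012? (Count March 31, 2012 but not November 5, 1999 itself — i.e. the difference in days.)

Nov 5, 1999 → Nov 5, 2000: 366 days (Feb 29, 2000 is in that span).
Nov 5, 2000 → Nov 5, 2001: 365 days.
Nov 5, 2001 → Nov 5, 2002: 365 days.
Nov 5, 2002 → Nov 5, 2003: 365 days.
Nov 5, 2003 → Nov 5, 2004: 366 days (Feb 29, 2004 is in that span).
Nov 5, 2004 → Nov 5, 2005: 365 days.
Nov 5, 2005 → Nov 5, 2006: 365 days.
Nov 5, 2006 → Nov 5, 2007: 365 days.
Nov 5, 2007 → Nov 5, 2008: 366 days (Feb 29, 2008 is in that span).
Nov 5, 2008 → Nov 5, 2009: 365 days.
Nov 5, 2009 → Nov 5, 2010: 365 days.
Nov 5, 2010 → Nov 5, 2011: 365 days.
Nov 5, 2011 → Dec 5, 2011: 30 days (November has 30).
Dec 5, 2011 → Jan 5, 2012: 31 days (December has 31).
Jan 5, 2012 → Feb 5, 2012: 31 days (January has 31).
Feb 5, 2012 → Mar 5, 2012: 29 days (February has 29).
Mar 5, 2012 → Mar 31, 2012: 26 days.
Total: 4530 days.

4530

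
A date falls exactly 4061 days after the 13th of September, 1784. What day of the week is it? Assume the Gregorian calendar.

Tuesday

Sep 13, 1784 is a Monday.
4061 mod 7 = 1, so 4061 days after a Monday is Monday + 1 = Tuesday.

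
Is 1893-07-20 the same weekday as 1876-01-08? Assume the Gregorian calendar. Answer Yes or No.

From Jan 8, 1876 to Jul 20, 1893 is 6403 days.
6403 mod 7 = 5, so they are different weekdays.
(Jan 8, 1876 is a Saturday; Jul 20, 1893 is a Thursday.)

No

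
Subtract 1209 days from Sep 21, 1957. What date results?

−365 (one year) → Sep 21, 1956 (844 left).
−366 (one year; includes Feb 29, 1956) → Sep 21, 1955 (478 left).
−365 (one year) → Sep 21, 1954 (113 left).
−21 → Aug 31, 1954 (end of Aug, 31 days; 92 left).
−31 → Jul 31, 1954 (end of Jul, 31 days; 61 left).
−31 → Jun 30, 1954 (end of Jun, 30 days; 30 left).
−30 → May 31, 1954 (end of May, 31 days; 0 left).

May 31, 1954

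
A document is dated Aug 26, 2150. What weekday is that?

Doomsday rule: the anchor day for the 2100s is Sunday. For year 50: 50÷12 = 4 r 2, and 2÷4 = 0, so 4+2+0 = 6.
Sunday + 6 ≡ Saturday — that's 2150's doomsday.
In August the doomsday date is Aug 8.
Aug 26 is 18 days after Aug 8; 18 mod 7 = 4, so Saturday + 4 = Wednesday.

Wednesday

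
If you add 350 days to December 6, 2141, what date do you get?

November 21, 2142

Dec has 31 days: +26 → Jan 1, 2142 (324 left).
Jan has 31 days: +31 → Feb 1, 2142 (293 left).
Feb has 28 days: +28 → Mar 1, 2142 (265 left).
Mar has 31 days: +31 → Apr 1, 2142 (234 left).
Apr has 30 days: +30 → May 1, 2142 (204 left).
May has 31 days: +31 → Jun 1, 2142 (173 left).
Jun has 30 days: +30 → Jul 1, 2142 (143 left).
Jul has 31 days: +31 → Aug 1, 2142 (112 left).
Aug has 31 days: +31 → Sep 1, 2142 (81 left).
Sep has 30 days: +30 → Oct 1, 2142 (51 left).
Oct has 31 days: +31 → Nov 1, 2142 (20 left).
+20 → Nov 21, 2142.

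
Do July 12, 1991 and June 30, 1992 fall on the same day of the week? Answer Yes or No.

No

From Jul 12, 1991 to Jun 30, 1992 is 354 days.
354 mod 7 = 4, so they are different weekdays.
(Jul 12, 1991 is a Friday; Jun 30, 1992 is a Tuesday.)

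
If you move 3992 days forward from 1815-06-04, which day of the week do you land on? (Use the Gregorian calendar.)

First find the weekday of Jun 4, 1815. Doomsday rule: the anchor day for the 1800s is Friday. For year 15: 15÷12 = 1 r 3, and 3÷4 = 0, so 1+3+0 = 4.
Friday + 4 ≡ Tuesday — that's 1815's doomsday.
In June the doomsday date is Jun 6.
Jun 4 is 2 days before Jun 6; 2 mod 7 = 2, so Tuesday − 2 = Sunday.
3992 mod 7 = 2, so 3992 days after a Sunday is Sunday + 2 = Tuesday.

Tuesday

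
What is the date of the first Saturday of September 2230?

September 4, 2230

September 1, 2230 is a Wednesday.
The first Saturday is therefore September 4 (3 days later).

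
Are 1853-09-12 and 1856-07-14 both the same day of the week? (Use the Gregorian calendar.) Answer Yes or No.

From Sep 12, 1853 to Jul 14, 1856 is 1036 days.
1036 mod 7 = 0, so they are the same weekday.
(Sep 12, 1853 is a Monday; Jul 14, 1856 is a Monday.)

Yes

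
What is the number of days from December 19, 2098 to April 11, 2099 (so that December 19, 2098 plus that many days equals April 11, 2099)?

Dec 19, 2098 → Jan 19, 2099: 31 days (December has 31).
Jan 19, 2099 → Feb 19, 2099: 31 days (January has 31).
Feb 19, 2099 → Mar 19, 2099: 28 days (February has 28).
Mar 19, 2099 → Apr 11, 2099: 23 days.
Total: 113 days.

113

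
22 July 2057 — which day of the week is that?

Sunday

Doomsday rule: the anchor day for the 2000s is Tuesday. For year 57: 57÷12 = 4 r 9, and 9÷4 = 2, so 4+9+2 = 15.
Tuesday + 15 ≡ Wednesday — that's 2057's doomsday.
In July the doomsday date is Jul 11.
Jul 22 is 11 days after Jul 11; 11 mod 7 = 4, so Wednesday + 4 = Sunday.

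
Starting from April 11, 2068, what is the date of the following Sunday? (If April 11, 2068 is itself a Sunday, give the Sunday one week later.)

Apr 11, 2068 is a Wednesday.
From Wednesday to the next Sunday is 4 days.
Apr 11, 2068 + 4 = Apr 15, 2068.

April 15, 2068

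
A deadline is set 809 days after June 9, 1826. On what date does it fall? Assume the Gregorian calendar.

+365 (one year) → Jun 9, 1827 (444 left).
+366 (one year; includes Feb 29, 1828) → Jun 9, 1828 (78 left).
Jun has 30 days: +22 → Jul 1, 1828 (56 left).
Jul has 31 days: +31 → Aug 1, 1828 (25 left).
+25 → Aug 26, 1828.

August 26, 1828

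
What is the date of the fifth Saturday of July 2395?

July 1, 2395 is a Saturday.
The first Saturday is therefore July 1 (same day).
The fifth Saturday is 1 + 4×7 = July 29.

July 29, 2395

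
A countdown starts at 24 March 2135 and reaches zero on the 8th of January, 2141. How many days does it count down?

2117

Mar 24, 2135 → Mar 24, 2136: 366 days (Feb 29, 2136 is in that span).
Mar 24, 2136 → Mar 24, 2137: 365 days.
Mar 24, 2137 → Mar 24, 2138: 365 days.
Mar 24, 2138 → Mar 24, 2139: 365 days.
Mar 24, 2139 → Mar 24, 2140: 366 days (Feb 29, 2140 is in that span).
Mar 24, 2140 → Apr 24, 2140: 31 days (March has 31).
Apr 24, 2140 → May 24, 2140: 30 days (April has 30).
May 24, 2140 → Jun 24, 2140: 31 days (May has 31).
Jun 24, 2140 → Jul 24, 2140: 30 days (June has 30).
Jul 24, 2140 → Aug 24, 2140: 31 days (July has 31).
Aug 24, 2140 → Sep 24, 2140: 31 days (August has 31).
Sep 24, 2140 → Oct 24, 2140: 30 days (September has 30).
Oct 24, 2140 → Nov 24, 2140: 31 days (October has 31).
Nov 24, 2140 → Dec 24, 2140: 30 days (November has 30).
Dec 24, 2140 → Jan 8, 2141: 15 days.
Total: 2117 days.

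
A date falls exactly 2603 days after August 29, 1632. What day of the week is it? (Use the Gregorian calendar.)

First find the weekday of Aug 29, 1632. Doomsday rule: the anchor day for the 1600s is Tuesday. For year 32: 32÷12 = 2 r 8, and 8÷4 = 2, so 2+8+2 = 12.
Tuesday + 12 ≡ Sunday — that's 1632's doomsday.
In August the doomsday date is Aug 8.
Aug 29 is 21 days after Aug 8; 21 mod 7 = 0, so Sunday + 0 = Sunday.
2603 mod 7 = 6, so 2603 days after a Sunday is Sunday + 6 = Saturday.

Saturday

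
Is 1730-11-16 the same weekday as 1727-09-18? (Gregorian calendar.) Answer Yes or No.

Yes

From Sep 18, 1727 to Nov 16, 1730 is 1155 days.
1155 mod 7 = 0, so they are the same weekday.
(Sep 18, 1727 is a Thursday; Nov 16, 1730 is a Thursday.)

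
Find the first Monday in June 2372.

June 1, 2372 is a Thursday.
The first Monday is therefore June 5 (4 days later).

June 5, 2372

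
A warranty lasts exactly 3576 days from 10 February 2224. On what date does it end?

+366 (one year; includes Feb 29, 2224) → Feb 10, 2225 (3210 left).
+365 (one year) → Feb 10, 2226 (2845 left).
+365 (one year) → Feb 10, 2227 (2480 left).
+365 (one year) → Feb 10, 2228 (2115 left).
+366 (one year; includes Feb 29, 2228) → Feb 10, 2229 (1749 left).
+365 (one year) → Feb 10, 2230 (1384 left).
+365 (one year) → Feb 10, 2231 (1019 left).
+365 (one year) → Feb 10, 2232 (654 left).
+366 (one year; includes Feb 29, 2232) → Feb 10, 2233 (288 left).
Feb has 28 days: +19 → Mar 1, 2233 (269 left).
Mar has 31 days: +31 → Apr 1, 2233 (238 left).
Apr has 30 days: +30 → May 1, 2233 (208 left).
May has 31 days: +31 → Jun 1, 2233 (177 left).
Jun has 30 days: +30 → Jul 1, 2233 (147 left).
Jul has 31 days: +31 → Aug 1, 2233 (116 left).
Aug has 31 days: +31 → Sep 1, 2233 (85 left).
Sep has 30 days: +30 → Oct 1, 2233 (55 left).
Oct has 31 days: +31 → Nov 1, 2233 (24 left).
+24 → Nov 25, 2233.

November 25, 2233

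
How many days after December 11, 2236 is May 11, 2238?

516

Dec 11, 2236 → Dec 11, 2237: 365 days.
Dec 11, 2237 → Jan 11, 2238: 31 days (December has 31).
Jan 11, 2238 → Feb 11, 2238: 31 days (January has 31).
Feb 11, 2238 → Mar 11, 2238: 28 days (February has 28).
Mar 11, 2238 → Apr 11, 2238: 31 days (March has 31).
Apr 11, 2238 → May 11, 2238: 30 days.
Total: 516 days.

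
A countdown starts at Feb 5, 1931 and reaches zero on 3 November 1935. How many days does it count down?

Feb 5, 1931 → Feb 5, 1932: 365 days.
Feb 5, 1932 → Feb 5, 1933: 366 days (Feb 29, 1932 is in that span).
Feb 5, 1933 → Feb 5, 1934: 365 days.
Feb 5, 1934 → Feb 5, 1935: 365 days.
Feb 5, 1935 → Mar 5, 1935: 28 days (February has 28).
Mar 5, 1935 → Apr 5, 1935: 31 days (March has 31).
Apr 5, 1935 → May 5, 1935: 30 days (April has 30).
May 5, 1935 → Jun 5, 1935: 31 days (May has 31).
Jun 5, 1935 → Jul 5, 1935: 30 days (June has 30).
Jul 5, 1935 → Aug 5, 1935: 31 days (July has 31).
Aug 5, 1935 → Sep 5, 1935: 31 days (August has 31).
Sep 5, 1935 → Oct 5, 1935: 30 days (September has 30).
Oct 5, 1935 → Nov 3, 1935: 29 days.
Total: 1732 days.

1732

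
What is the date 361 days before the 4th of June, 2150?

−4 → May 31, 2150 (end of May, 31 days; 357 left).
−31 → Apr 30, 2150 (end of Apr, 30 days; 326 left).
−30 → Mar 31, 2150 (end of Mar, 31 days; 296 left).
−31 → Feb 28, 2150 (end of Feb, 28 days; 265 left).
−28 → Jan 31, 2150 (end of Jan, 31 days; 237 left).
−31 → Dec 31, 2149 (end of Dec, 31 days; 206 left).
−31 → Nov 30, 2149 (end of Nov, 30 days; 175 left).
−30 → Oct 31, 2149 (end of Oct, 31 days; 145 left).
−31 → Sep 30, 2149 (end of Sep, 30 days; 114 left).
−30 → Aug 31, 2149 (end of Aug, 31 days; 84 left).
−31 → Jul 31, 2149 (end of Jul, 31 days; 53 left).
−31 → Jun 30, 2149 (end of Jun, 30 days; 22 left).
−22 → Jun 8, 2149.

June 8, 2149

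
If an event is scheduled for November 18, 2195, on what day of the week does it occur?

Doomsday rule: the anchor day for the 2100s is Sunday. For year 95: 95÷12 = 7 r 11, and 11÷4 = 2, so 7+11+2 = 20.
Sunday + 20 ≡ Saturday — that's 2195's doomsday.
In November the doomsday date is Nov 7.
Nov 18 is 11 days after Nov 7; 11 mod 7 = 4, so Saturday + 4 = Wednesday.

Wednesday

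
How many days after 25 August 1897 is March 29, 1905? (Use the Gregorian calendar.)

2772

Aug 25, 1897 → Aug 25, 1898: 365 days.
Aug 25, 1898 → Aug 25, 1899: 365 days.
Aug 25, 1899 → Aug 25, 1900: 365 days.
Aug 25, 1900 → Aug 25, 1901: 365 days.
Aug 25, 1901 → Aug 25, 1902: 365 days.
Aug 25, 1902 → Aug 25, 1903: 365 days.
Aug 25, 1903 → Aug 25, 1904: 366 days (Feb 29, 1904 is in that span).
Aug 25, 1904 → Sep 25, 1904: 31 days (August has 31).
Sep 25, 1904 → Oct 25, 1904: 30 days (September has 30).
Oct 25, 1904 → Nov 25, 1904: 31 days (October has 31).
Nov 25, 1904 → Dec 25, 1904: 30 days (November has 30).
Dec 25, 1904 → Jan 25, 1905: 31 days (December has 31).
Jan 25, 1905 → Feb 25, 1905: 31 days (January has 31).
Feb 25, 1905 → Mar 25, 1905: 28 days (February has 28).
Mar 25, 1905 → Mar 29, 1905: 4 days.
Total: 2772 days.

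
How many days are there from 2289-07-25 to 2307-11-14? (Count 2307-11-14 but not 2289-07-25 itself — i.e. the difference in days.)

Jul 25, 2289 → Jul 25, 2290: 365 days.
Jul 25, 2290 → Jul 25, 2291: 365 days.
Jul 25, 2291 → Jul 25, 2292: 366 days (Feb 29, 2292 is in that span).
Jul 25, 2292 → Jul 25, 2293: 365 days.
Jul 25, 2293 → Jul 25, 2294: 365 days.
Jul 25, 2294 → Jul 25, 2295: 365 days.
Jul 25, 2295 → Jul 25, 2296: 366 days (Feb 29, 2296 is in that span).
Jul 25, 2296 → Jul 25, 2297: 365 days.
Jul 25, 2297 → Jul 25, 2298: 365 days.
Jul 25, 2298 → Jul 25, 2299: 365 days.
Jul 25, 2299 → Jul 25, 2300: 365 days.
Jul 25, 2300 → Jul 25, 2301: 365 days.
Jul 25, 2301 → Jul 25, 2302: 365 days.
Jul 25, 2302 → Jul 25, 2303: 365 days.
Jul 25, 2303 → Jul 25, 2304: 366 days (Feb 29, 2304 is in that span).
Jul 25, 2304 → Jul 25, 2305: 365 days.
Jul 25, 2305 → Jul 25, 2306: 365 days.
Jul 25, 2306 → Jul 25, 2307: 365 days.
Jul 25, 2307 → Aug 25, 2307: 31 days (July has 31).
Aug 25, 2307 → Sep 25, 2307: 31 days (August has 31).
Sep 25, 2307 → Oct 25, 2307: 30 days (September has 30).
Oct 25, 2307 → Nov 14, 2307: 20 days.
Total: 6685 days.

6685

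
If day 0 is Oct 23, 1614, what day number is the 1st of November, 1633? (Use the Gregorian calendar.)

Oct 23, 1614 → Oct 23, 1615: 365 days.
Oct 23, 1615 → Oct 23, 1616: 366 days (Feb 29, 1616 is in that span).
Oct 23, 1616 → Oct 23, 1617: 365 days.
Oct 23, 1617 → Oct 23, 1618: 365 days.
Oct 23, 1618 → Oct 23, 1619: 365 days.
Oct 23, 1619 → Oct 23, 1620: 366 days (Feb 29, 1620 is in that span).
Oct 23, 1620 → Oct 23, 1621: 365 days.
Oct 23, 1621 → Oct 23, 1622: 365 days.
Oct 23, 1622 → Oct 23, 1623: 365 days.
Oct 23, 1623 → Oct 23, 1624: 366 days (Feb 29, 1624 is in that span).
Oct 23, 1624 → Oct 23, 1625: 365 days.
Oct 23, 1625 → Oct 23, 1626: 365 days.
Oct 23, 1626 → Oct 23, 1627: 365 days.
Oct 23, 1627 → Oct 23, 1628: 366 days (Feb 29, 1628 is in that span).
Oct 23, 1628 → Oct 23, 1629: 365 days.
Oct 23, 1629 → Oct 23, 1630: 365 days.
Oct 23, 1630 → Oct 23, 1631: 365 days.
Oct 23, 1631 → Oct 23, 1632: 366 days (Feb 29, 1632 is in that span).
Oct 23, 1632 → Nov 23, 1632: 31 days (October has 31).
Nov 23, 1632 → Dec 23, 1632: 30 days (November has 30).
Dec 23, 1632 → Jan 23, 1633: 31 days (December has 31).
Jan 23, 1633 → Feb 23, 1633: 31 days (January has 31).
Feb 23, 1633 → Mar 23, 1633: 28 days (February has 28).
Mar 23, 1633 → Apr 23, 1633: 31 days (March has 31).
Apr 23, 1633 → May 23, 1633: 30 days (April has 30).
May 23, 1633 → Jun 23, 1633: 31 days (May has 31).
Jun 23, 1633 → Jul 23, 1633: 30 days (June has 30).
Jul 23, 1633 → Aug 23, 1633: 31 days (July has 31).
Aug 23, 1633 → Sep 23, 1633: 31 days (August has 31).
Sep 23, 1633 → Oct 23, 1633: 30 days (September has 30).
Oct 23, 1633 → Nov 1, 1633: 9 days.
Total: 6949 days.

6949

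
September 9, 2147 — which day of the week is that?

Saturday

January 1, 2147 is a Sunday.
Jan 1, 2147 → Feb 1, 2147: 31 days (January has 31).
Feb 1, 2147 → Mar 1, 2147: 28 days (February has 28).
Mar 1, 2147 → Apr 1, 2147: 31 days (March has 31).
Apr 1, 2147 → May 1, 2147: 30 days (April has 30).
May 1, 2147 → Jun 1, 2147: 31 days (May has 31).
Jun 1, 2147 → Jul 1, 2147: 30 days (June has 30).
Jul 1, 2147 → Aug 1, 2147: 31 days (July has 31).
Aug 1, 2147 → Sep 1, 2147: 31 days (August has 31).
Sep 1, 2147 → Sep 9, 2147: 8 days.
Total: 251 days.
251 mod 7 = 6, so Sunday + 6 = Saturday.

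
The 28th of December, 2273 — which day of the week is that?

Sunday

Doomsday rule: the anchor day for the 2200s is Friday. For year 73: 73÷12 = 6 r 1, and 1÷4 = 0, so 6+1+0 = 7.
Friday + 7 ≡ Friday — that's 2273's doomsday.
In December the doomsday date is Dec 12.
Dec 28 is 16 days after Dec 12; 16 mod 7 = 2, so Friday + 2 = Sunday.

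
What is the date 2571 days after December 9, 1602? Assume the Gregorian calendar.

December 23, 1609

+365 (one year) → Dec 9, 1603 (2206 left).
+366 (one year; includes Feb 29, 1604) → Dec 9, 1604 (1840 left).
+365 (one year) → Dec 9, 1605 (1475 left).
+365 (one year) → Dec 9, 1606 (1110 left).
+365 (one year) → Dec 9, 1607 (745 left).
+366 (one year; includes Feb 29, 1608) → Dec 9, 1608 (379 left).
Dec has 31 days: +23 → Jan 1, 1609 (356 left).
Jan has 31 days: +31 → Feb 1, 1609 (325 left).
Feb has 28 days: +28 → Mar 1, 1609 (297 left).
Mar has 31 days: +31 → Apr 1, 1609 (266 left).
Apr has 30 days: +30 → May 1, 1609 (236 left).
May has 31 days: +31 → Jun 1, 1609 (205 left).
Jun has 30 days: +30 → Jul 1, 1609 (175 left).
Jul has 31 days: +31 → Aug 1, 1609 (144 left).
Aug has 31 days: +31 → Sep 1, 1609 (113 left).
Sep has 30 days: +30 → Oct 1, 1609 (83 left).
Oct has 31 days: +31 → Nov 1, 1609 (52 left).
Nov has 30 days: +30 → Dec 1, 1609 (22 left).
+22 → Dec 23, 1609.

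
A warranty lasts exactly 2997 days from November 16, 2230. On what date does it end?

January 30, 2239

+365 (one year) → Nov 16, 2231 (2632 left).
+366 (one year; includes Feb 29, 2232) → Nov 16, 2232 (2266 left).
+365 (one year) → Nov 16, 2233 (1901 left).
+365 (one year) → Nov 16, 2234 (1536 left).
+365 (one year) → Nov 16, 2235 (1171 left).
+366 (one year; includes Feb 29, 2236) → Nov 16, 2236 (805 left).
+365 (one year) → Nov 16, 2237 (440 left).
+365 (one year) → Nov 16, 2238 (75 left).
Nov has 30 days: +15 → Dec 1, 2238 (60 left).
Dec has 31 days: +31 → Jan 1, 2239 (29 left).
+29 → Jan 30, 2239.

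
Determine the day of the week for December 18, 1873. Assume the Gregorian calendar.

Thursday

January 1, 1873 is a Wednesday.
Jan 1, 1873 → Feb 1, 1873: 31 days (January has 31).
Feb 1, 1873 → Mar 1, 1873: 28 days (February has 28).
Mar 1, 1873 → Apr 1, 1873: 31 days (March has 31).
Apr 1, 1873 → May 1, 1873: 30 days (April has 30).
May 1, 1873 → Jun 1, 1873: 31 days (May has 31).
Jun 1, 1873 → Jul 1, 1873: 30 days (June has 30).
Jul 1, 1873 → Aug 1, 1873: 31 days (July has 31).
Aug 1, 1873 → Sep 1, 1873: 31 days (August has 31).
Sep 1, 1873 → Oct 1, 1873: 30 days (September has 30).
Oct 1, 1873 → Nov 1, 1873: 31 days (October has 31).
Nov 1, 1873 → Dec 1, 1873: 30 days (November has 30).
Dec 1, 1873 → Dec 18, 1873: 17 days.
Total: 351 days.
351 mod 7 = 1, so Wednesday + 1 = Thursday.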